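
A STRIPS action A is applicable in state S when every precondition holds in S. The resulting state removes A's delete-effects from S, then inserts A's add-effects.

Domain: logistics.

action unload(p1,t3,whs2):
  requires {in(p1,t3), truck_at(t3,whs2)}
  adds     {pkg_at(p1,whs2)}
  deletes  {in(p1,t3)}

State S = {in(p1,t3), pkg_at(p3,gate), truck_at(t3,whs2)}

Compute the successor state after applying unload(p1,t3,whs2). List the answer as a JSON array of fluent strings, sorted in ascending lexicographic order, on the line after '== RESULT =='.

Progress:
  pre ⊆ S: {in(p1,t3), truck_at(t3,whs2)} ⊆ S  — applicable
  S \ del = {pkg_at(p3,gate), truck_at(t3,whs2)}
  ∪ add   = {pkg_at(p1,whs2), pkg_at(p3,gate), truck_at(t3,whs2)}

== RESULT ==
["pkg_at(p1,whs2)", "pkg_at(p3,gate)", "truck_at(t3,whs2)"]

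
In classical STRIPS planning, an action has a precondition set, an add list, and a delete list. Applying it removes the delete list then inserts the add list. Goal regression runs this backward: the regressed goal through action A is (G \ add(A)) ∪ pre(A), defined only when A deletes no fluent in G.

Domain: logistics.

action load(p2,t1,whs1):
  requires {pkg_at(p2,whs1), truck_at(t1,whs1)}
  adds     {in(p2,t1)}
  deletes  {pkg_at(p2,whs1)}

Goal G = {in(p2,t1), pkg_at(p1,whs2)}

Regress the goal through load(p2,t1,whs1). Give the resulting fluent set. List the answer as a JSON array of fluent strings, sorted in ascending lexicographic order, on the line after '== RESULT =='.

Compute (G \ add) ∪ pre:
  G ∩ del = {}  (empty — regression defined)
  G \ add = {in(p2,t1), pkg_at(p1,whs2)} \ {in(p2,t1)} = {pkg_at(p1,whs2)}
  ∪ pre   = {pkg_at(p1,whs2)} ∪ {pkg_at(p2,whs1), truck_at(t1,whs1)}
          = {pkg_at(p1,whs2), pkg_at(p2,whs1), truck_at(t1,whs1)}

== RESULT ==
["pkg_at(p1,whs2)", "pkg_at(p2,whs1)", "truck_at(t1,whs1)"]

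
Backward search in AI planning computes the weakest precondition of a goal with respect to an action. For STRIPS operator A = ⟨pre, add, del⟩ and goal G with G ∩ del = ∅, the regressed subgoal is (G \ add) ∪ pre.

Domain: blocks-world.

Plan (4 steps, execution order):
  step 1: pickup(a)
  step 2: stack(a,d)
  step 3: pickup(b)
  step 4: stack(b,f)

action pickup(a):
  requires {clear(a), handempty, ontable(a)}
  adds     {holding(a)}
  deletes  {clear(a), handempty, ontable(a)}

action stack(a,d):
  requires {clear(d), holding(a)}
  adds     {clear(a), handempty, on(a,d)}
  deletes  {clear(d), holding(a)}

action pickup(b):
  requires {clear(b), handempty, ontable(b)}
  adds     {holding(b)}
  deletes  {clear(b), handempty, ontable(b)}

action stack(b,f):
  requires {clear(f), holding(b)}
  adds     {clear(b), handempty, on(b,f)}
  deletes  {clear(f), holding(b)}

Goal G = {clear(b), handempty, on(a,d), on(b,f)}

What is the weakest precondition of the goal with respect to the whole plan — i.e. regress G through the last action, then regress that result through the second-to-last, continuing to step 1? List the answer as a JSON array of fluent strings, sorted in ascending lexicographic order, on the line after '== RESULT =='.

Regress step by step:
  through step 4 (stack(b,f)): drop {clear(b), handempty, on(b,f)}, keep {on(a,d)}, require {clear(f), holding(b)}
    → {clear(f), holding(b), on(a,d)}
  through step 3 (pickup(b)): drop {holding(b)}, keep {clear(f), on(a,d)}, require {clear(b), handempty, ontable(b)}
    → {clear(b), clear(f), handempty, on(a,d), ontable(b)}
  through step 2 (stack(a,d)): drop {handempty, on(a,d)}, keep {clear(b), clear(f), ontable(b)}, require {clear(d), holding(a)}
    → {clear(b), clear(d), clear(f), holding(a), ontable(b)}
  through step 1 (pickup(a)): drop {holding(a)}, keep {clear(b), clear(d), clear(f), ontable(b)}, require {clear(a), handempty, ontable(a)}
    → {clear(a), clear(b), clear(d), clear(f), handempty, ontable(a), ontable(b)}

== RESULT ==
["clear(a)", "clear(b)", "clear(d)", "clear(f)", "handempty", "ontable(a)", "ontable(b)"]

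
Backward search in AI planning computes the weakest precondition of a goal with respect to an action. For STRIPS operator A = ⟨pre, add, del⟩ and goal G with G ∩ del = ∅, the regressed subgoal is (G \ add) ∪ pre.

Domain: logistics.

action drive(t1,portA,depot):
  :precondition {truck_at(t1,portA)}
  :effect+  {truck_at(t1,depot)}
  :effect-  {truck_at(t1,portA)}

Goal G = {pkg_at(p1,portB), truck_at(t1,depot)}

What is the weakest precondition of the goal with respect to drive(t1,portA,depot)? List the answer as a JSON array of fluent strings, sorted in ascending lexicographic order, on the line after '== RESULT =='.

Compute (G \ add) ∪ pre:
  G ∩ del = {}  (empty — regression defined)
  G \ add = {pkg_at(p1,portB), truck_at(t1,depot)} \ {truck_at(t1,depot)} = {pkg_at(p1,portB)}
  ∪ pre   = {pkg_at(p1,portB)} ∪ {truck_at(t1,portA)}
          = {pkg_at(p1,portB), truck_at(t1,portA)}

== RESULT ==
["pkg_at(p1,portB)", "truck_at(t1,portA)"]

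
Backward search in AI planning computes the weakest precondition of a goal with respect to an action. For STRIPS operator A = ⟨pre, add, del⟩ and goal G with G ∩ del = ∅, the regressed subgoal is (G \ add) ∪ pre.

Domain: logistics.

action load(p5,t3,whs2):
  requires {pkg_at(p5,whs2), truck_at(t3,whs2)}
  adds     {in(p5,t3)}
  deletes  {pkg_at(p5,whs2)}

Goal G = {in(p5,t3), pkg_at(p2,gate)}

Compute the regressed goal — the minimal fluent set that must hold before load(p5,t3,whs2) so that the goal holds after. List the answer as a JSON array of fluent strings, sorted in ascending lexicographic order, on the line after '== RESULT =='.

Compute (G \ add) ∪ pre:
  G ∩ del = {}  (empty — regression defined)
  G \ add = {in(p5,t3), pkg_at(p2,gate)} \ {in(p5,t3)} = {pkg_at(p2,gate)}
  ∪ pre   = {pkg_at(p2,gate)} ∪ {pkg_at(p5,whs2), truck_at(t3,whs2)}
          = {pkg_at(p2,gate), pkg_at(p5,whs2), truck_at(t3,whs2)}

== RESULT ==
["pkg_at(p2,gate)", "pkg_at(p5,whs2)", "truck_at(t3,whs2)"]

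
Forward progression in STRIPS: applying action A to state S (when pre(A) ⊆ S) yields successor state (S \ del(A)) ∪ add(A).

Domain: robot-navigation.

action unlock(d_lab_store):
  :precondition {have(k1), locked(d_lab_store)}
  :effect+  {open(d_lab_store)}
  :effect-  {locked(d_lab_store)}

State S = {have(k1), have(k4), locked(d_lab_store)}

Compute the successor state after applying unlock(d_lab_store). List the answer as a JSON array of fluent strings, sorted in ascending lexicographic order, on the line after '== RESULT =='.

Compute (S \ del) ∪ add:
  pre ⊆ S: {have(k1), locked(d_lab_store)} ⊆ S  — applicable
  S \ del = {have(k1), have(k4)}
  ∪ add   = {have(k1), have(k4), open(d_lab_store)}

== RESULT ==
["have(k1)", "have(k4)", "open(d_lab_store)"]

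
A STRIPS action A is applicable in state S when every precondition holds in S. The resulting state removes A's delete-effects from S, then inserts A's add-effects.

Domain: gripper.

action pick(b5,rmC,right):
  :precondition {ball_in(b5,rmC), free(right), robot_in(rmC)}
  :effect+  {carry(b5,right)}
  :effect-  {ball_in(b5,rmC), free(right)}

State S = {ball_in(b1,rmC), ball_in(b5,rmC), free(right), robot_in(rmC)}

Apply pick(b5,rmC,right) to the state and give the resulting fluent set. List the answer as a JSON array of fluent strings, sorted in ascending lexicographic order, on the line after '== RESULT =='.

Compute (S \ del) ∪ add:
  pre ⊆ S: {ball_in(b5,rmC), free(right), robot_in(rmC)} ⊆ S  — applicable
  S \ del = {ball_in(b1,rmC), robot_in(rmC)}
  ∪ add   = {ball_in(b1,rmC), carry(b5,right), robot_in(rmC)}

== RESULT ==
["ball_in(b1,rmC)", "carry(b5,right)", "robot_in(rmC)"]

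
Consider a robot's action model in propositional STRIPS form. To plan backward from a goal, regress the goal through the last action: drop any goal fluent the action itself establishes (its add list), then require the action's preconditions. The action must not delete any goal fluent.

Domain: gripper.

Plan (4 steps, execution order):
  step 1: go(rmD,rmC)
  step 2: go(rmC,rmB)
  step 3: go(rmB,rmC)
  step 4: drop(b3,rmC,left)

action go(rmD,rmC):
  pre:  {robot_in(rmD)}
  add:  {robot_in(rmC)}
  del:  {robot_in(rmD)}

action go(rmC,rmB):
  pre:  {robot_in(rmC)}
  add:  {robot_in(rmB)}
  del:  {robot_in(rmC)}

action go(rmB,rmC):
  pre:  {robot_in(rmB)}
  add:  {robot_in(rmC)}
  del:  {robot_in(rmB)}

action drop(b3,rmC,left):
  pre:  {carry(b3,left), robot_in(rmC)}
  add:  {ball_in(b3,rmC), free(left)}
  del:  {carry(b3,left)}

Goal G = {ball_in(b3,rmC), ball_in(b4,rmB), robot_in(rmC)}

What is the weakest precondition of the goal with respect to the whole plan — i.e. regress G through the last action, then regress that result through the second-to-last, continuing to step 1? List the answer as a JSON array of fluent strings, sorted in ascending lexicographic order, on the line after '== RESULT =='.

Regress step by step:
  through step 4 (drop(b3,rmC,left)): drop {ball_in(b3,rmC)}, keep {ball_in(b4,rmB), robot_in(rmC)}, require {carry(b3,left), robot_in(rmC)}
    → {ball_in(b4,rmB), carry(b3,left), robot_in(rmC)}
  through step 3 (go(rmB,rmC)): drop {robot_in(rmC)}, keep {ball_in(b4,rmB), carry(b3,left)}, require {robot_in(rmB)}
    → {ball_in(b4,rmB), carry(b3,left), robot_in(rmB)}
  through step 2 (go(rmC,rmB)): drop {robot_in(rmB)}, keep {ball_in(b4,rmB), carry(b3,left)}, require {robot_in(rmC)}
    → {ball_in(b4,rmB), carry(b3,left), robot_in(rmC)}
  through step 1 (go(rmD,rmC)): drop {robot_in(rmC)}, keep {ball_in(b4,rmB), carry(b3,left)}, require {robot_in(rmD)}
    → {ball_in(b4,rmB), carry(b3,left), robot_in(rmD)}

== RESULT ==
["ball_in(b4,rmB)", "carry(b3,left)", "robot_in(rmD)"]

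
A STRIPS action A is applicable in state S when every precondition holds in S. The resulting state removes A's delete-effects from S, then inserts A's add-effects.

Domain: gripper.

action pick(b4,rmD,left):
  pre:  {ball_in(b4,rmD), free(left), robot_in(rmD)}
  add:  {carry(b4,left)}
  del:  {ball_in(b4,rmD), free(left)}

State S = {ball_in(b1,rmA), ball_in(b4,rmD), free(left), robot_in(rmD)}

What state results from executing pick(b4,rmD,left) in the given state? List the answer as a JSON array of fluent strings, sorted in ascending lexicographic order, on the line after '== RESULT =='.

Compute (S \ del) ∪ add:
  pre ⊆ S: {ball_in(b4,rmD), free(left), robot_in(rmD)} ⊆ S  — applicable
  S \ del = {ball_in(b1,rmA), robot_in(rmD)}
  ∪ add   = {ball_in(b1,rmA), carry(b4,left), robot_in(rmD)}

== RESULT ==
["ball_in(b1,rmA)", "carry(b4,left)", "robot_in(rmD)"]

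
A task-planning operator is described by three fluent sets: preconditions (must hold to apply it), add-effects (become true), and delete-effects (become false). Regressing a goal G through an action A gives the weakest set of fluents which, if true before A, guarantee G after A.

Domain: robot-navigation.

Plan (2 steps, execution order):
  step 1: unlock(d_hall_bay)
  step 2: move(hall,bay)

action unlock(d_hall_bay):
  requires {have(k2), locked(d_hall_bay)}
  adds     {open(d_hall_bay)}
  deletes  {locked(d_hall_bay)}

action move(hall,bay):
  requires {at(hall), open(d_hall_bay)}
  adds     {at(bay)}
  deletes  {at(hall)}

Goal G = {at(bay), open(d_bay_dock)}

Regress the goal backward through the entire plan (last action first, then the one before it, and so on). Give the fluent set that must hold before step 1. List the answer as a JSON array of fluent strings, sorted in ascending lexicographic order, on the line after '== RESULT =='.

Regress step by step:
  through step 2 (move(hall,bay)): drop {at(bay)}, keep {open(d_bay_dock)}, require {at(hall), open(d_hall_bay)}
    → {at(hall), open(d_bay_dock), open(d_hall_bay)}
  through step 1 (unlock(d_hall_bay)): drop {open(d_hall_bay)}, keep {at(hall), open(d_bay_dock)}, require {have(k2), locked(d_hall_bay)}
    → {at(hall), have(k2), locked(d_hall_bay), open(d_bay_dock)}

== RESULT ==
["at(hall)", "have(k2)", "locked(d_hall_bay)", "open(d_bay_dock)"]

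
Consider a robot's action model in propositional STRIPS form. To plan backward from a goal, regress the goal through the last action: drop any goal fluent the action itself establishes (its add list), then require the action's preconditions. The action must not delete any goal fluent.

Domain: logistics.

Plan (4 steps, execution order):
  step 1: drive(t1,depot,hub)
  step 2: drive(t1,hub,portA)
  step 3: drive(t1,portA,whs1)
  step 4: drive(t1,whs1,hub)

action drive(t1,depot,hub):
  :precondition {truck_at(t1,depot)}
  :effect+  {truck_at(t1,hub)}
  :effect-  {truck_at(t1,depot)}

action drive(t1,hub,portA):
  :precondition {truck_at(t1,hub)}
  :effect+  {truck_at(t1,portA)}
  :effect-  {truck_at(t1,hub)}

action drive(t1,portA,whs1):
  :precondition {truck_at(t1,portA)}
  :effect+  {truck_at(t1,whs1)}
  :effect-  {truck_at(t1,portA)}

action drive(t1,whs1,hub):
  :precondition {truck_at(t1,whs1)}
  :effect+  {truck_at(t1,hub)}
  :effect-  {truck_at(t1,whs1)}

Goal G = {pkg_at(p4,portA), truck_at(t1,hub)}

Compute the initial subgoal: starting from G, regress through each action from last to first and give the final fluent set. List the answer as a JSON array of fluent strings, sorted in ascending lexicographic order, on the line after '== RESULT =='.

Regress step by step:
  through step 4 (drive(t1,whs1,hub)): drop {truck_at(t1,hub)}, keep {pkg_at(p4,portA)}, require {truck_at(t1,whs1)}
    → {pkg_at(p4,portA), truck_at(t1,whs1)}
  through step 3 (drive(t1,portA,whs1)): drop {truck_at(t1,whs1)}, keep {pkg_at(p4,portA)}, require {truck_at(t1,portA)}
    → {pkg_at(p4,portA), truck_at(t1,portA)}
  through step 2 (drive(t1,hub,portA)): drop {truck_at(t1,portA)}, keep {pkg_at(p4,portA)}, require {truck_at(t1,hub)}
    → {pkg_at(p4,portA), truck_at(t1,hub)}
  through step 1 (drive(t1,depot,hub)): drop {truck_at(t1,hub)}, keep {pkg_at(p4,portA)}, require {truck_at(t1,depot)}
    → {pkg_at(p4,portA), truck_at(t1,depot)}

== RESULT ==
["pkg_at(p4,portA)", "truck_at(t1,depot)"]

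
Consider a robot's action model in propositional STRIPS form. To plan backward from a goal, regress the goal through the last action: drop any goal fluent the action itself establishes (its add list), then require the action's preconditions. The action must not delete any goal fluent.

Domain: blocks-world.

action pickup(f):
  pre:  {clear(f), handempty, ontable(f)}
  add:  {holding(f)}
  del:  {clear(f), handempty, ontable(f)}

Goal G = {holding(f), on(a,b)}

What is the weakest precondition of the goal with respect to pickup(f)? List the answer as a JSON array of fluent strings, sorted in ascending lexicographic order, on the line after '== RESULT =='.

Regress:
  G ∩ del = {}  (empty — regression defined)
  G \ add = {holding(f), on(a,b)} \ {holding(f)} = {on(a,b)}
  ∪ pre   = {on(a,b)} ∪ {clear(f), handempty, ontable(f)}
          = {clear(f), handempty, on(a,b), ontable(f)}

== RESULT ==
["clear(f)", "handempty", "on(a,b)", "ontable(f)"]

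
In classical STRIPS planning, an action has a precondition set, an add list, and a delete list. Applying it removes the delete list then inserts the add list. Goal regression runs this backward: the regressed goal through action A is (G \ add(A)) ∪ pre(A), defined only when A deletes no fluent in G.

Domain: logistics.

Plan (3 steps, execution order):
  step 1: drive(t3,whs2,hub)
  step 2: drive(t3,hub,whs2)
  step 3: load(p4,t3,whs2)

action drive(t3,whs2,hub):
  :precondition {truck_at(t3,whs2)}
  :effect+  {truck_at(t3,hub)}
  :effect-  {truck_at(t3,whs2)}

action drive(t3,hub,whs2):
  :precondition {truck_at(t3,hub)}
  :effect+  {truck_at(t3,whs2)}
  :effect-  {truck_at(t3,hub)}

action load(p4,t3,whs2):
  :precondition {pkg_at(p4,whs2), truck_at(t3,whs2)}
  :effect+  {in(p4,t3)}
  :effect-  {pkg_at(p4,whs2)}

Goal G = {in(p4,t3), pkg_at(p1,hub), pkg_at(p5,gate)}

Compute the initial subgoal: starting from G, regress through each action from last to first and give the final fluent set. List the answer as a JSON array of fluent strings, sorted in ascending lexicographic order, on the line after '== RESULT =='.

Work backward from the goal:
  through step 3 (load(p4,t3,whs2)): drop {in(p4,t3)}, keep {pkg_at(p1,hub), pkg_at(p5,gate)}, require {pkg_at(p4,whs2), truck_at(t3,whs2)}
    → {pkg_at(p1,hub), pkg_at(p4,whs2), pkg_at(p5,gate), truck_at(t3,whs2)}
  through step 2 (drive(t3,hub,whs2)): drop {truck_at(t3,whs2)}, keep {pkg_at(p1,hub), pkg_at(p4,whs2), pkg_at(p5,gate)}, require {truck_at(t3,hub)}
    → {pkg_at(p1,hub), pkg_at(p4,whs2), pkg_at(p5,gate), truck_at(t3,hub)}
  through step 1 (drive(t3,whs2,hub)): drop {truck_at(t3,hub)}, keep {pkg_at(p1,hub), pkg_at(p4,whs2), pkg_at(p5,gate)}, require {truck_at(t3,whs2)}
    → {pkg_at(p1,hub), pkg_at(p4,whs2), pkg_at(p5,gate), truck_at(t3,whs2)}

== RESULT ==
["pkg_at(p1,hub)", "pkg_at(p4,whs2)", "pkg_at(p5,gate)", "truck_at(t3,whs2)"]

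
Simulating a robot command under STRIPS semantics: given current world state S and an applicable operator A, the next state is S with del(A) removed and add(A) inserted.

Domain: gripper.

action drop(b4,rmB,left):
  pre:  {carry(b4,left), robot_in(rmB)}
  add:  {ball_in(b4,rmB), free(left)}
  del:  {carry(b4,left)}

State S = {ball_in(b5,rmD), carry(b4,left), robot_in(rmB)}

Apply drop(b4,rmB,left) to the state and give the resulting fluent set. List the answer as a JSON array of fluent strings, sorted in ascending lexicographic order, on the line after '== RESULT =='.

Progress:
  pre ⊆ S: {carry(b4,left), robot_in(rmB)} ⊆ S  — applicable
  S \ del = {ball_in(b5,rmD), robot_in(rmB)}
  ∪ add   = {ball_in(b4,rmB), ball_in(b5,rmD), free(left), robot_in(rmB)}

== RESULT ==
["ball_in(b4,rmB)", "ball_in(b5,rmD)", "free(left)", "robot_in(rmB)"]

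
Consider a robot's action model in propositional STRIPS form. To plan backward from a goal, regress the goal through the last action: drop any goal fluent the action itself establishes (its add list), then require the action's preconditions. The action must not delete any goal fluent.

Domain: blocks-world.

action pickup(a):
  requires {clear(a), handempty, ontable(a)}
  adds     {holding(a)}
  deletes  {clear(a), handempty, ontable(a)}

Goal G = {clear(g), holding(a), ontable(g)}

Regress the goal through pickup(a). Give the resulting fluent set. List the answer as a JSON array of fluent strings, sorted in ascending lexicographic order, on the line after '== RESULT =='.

Compute (G \ add) ∪ pre:
  G ∩ del = {}  (empty — regression defined)
  G \ add = {clear(g), holding(a), ontable(g)} \ {holding(a)} = {clear(g), ontable(g)}
  ∪ pre   = {clear(g), ontable(g)} ∪ {clear(a), handempty, ontable(a)}
          = {clear(a), clear(g), handempty, ontable(a), ontable(g)}

== RESULT ==
["clear(a)", "clear(g)", "handempty", "ontable(a)", "ontable(g)"]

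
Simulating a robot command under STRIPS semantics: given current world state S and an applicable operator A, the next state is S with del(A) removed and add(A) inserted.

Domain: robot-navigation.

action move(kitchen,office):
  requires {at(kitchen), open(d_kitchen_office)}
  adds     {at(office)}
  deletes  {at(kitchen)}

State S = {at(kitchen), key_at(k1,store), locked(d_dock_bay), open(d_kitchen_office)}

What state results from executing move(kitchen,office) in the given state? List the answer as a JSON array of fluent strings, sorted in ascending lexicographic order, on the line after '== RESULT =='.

Compute (S \ del) ∪ add:
  pre ⊆ S: {at(kitchen), open(d_kitchen_office)} ⊆ S  — applicable
  S \ del = {key_at(k1,store), locked(d_dock_bay), open(d_kitchen_office)}
  ∪ add   = {at(office), key_at(k1,store), locked(d_dock_bay), open(d_kitchen_office)}

== RESULT ==
["at(office)", "key_at(k1,store)", "locked(d_dock_bay)", "open(d_kitchen_office)"]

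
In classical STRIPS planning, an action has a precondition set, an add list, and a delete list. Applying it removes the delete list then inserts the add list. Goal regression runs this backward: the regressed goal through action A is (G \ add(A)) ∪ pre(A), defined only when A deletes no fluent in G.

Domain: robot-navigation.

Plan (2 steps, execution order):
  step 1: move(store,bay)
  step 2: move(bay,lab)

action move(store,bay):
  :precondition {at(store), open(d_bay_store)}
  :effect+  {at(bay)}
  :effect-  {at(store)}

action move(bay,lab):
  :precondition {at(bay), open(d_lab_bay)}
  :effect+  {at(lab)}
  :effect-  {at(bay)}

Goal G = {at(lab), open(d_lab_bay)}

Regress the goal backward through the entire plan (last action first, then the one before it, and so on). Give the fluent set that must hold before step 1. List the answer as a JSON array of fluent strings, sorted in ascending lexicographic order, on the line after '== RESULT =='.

Work backward from the goal:
  through step 2 (move(bay,lab)): drop {at(lab)}, keep {open(d_lab_bay)}, require {at(bay), open(d_lab_bay)}
    → {at(bay), open(d_lab_bay)}
  through step 1 (move(store,bay)): drop {at(bay)}, keep {open(d_lab_bay)}, require {at(store), open(d_bay_store)}
    → {at(store), open(d_bay_store), open(d_lab_bay)}

== RESULT ==
["at(store)", "open(d_bay_store)", "open(d_lab_bay)"]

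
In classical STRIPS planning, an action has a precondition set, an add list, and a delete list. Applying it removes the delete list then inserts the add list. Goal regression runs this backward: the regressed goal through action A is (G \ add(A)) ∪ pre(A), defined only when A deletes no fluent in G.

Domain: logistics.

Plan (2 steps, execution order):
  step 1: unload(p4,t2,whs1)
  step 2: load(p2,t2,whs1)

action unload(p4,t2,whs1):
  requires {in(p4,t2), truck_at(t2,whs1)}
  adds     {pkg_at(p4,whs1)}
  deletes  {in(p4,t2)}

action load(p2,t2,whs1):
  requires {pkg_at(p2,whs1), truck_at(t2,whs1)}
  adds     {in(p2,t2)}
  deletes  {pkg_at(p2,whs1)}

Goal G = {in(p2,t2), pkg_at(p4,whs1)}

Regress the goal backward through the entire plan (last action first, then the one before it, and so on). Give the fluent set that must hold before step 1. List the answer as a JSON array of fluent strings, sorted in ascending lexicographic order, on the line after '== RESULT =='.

Regress step by step:
  through step 2 (load(p2,t2,whs1)): drop {in(p2,t2)}, keep {pkg_at(p4,whs1)}, require {pkg_at(p2,whs1), truck_at(t2,whs1)}
    → {pkg_at(p2,whs1), pkg_at(p4,whs1), truck_at(t2,whs1)}
  through step 1 (unload(p4,t2,whs1)): drop {pkg_at(p4,whs1)}, keep {pkg_at(p2,whs1), truck_at(t2,whs1)}, require {in(p4,t2), truck_at(t2,whs1)}
    → {in(p4,t2), pkg_at(p2,whs1), truck_at(t2,whs1)}

== RESULT ==
["in(p4,t2)", "pkg_at(p2,whs1)", "truck_at(t2,whs1)"]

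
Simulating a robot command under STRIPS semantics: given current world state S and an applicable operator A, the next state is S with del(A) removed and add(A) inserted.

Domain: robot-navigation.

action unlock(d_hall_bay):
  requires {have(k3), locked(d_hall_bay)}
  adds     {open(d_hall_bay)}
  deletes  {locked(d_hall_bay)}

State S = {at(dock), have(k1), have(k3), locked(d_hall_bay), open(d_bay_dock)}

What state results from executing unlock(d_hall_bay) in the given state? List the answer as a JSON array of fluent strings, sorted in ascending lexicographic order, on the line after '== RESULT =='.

Compute (S \ del) ∪ add:
  pre ⊆ S: {have(k3), locked(d_hall_bay)} ⊆ S  — applicable
  S \ del = {at(dock), have(k1), have(k3), open(d_bay_dock)}
  ∪ add   = {at(dock), have(k1), have(k3), open(d_bay_dock), open(d_hall_bay)}

== RESULT ==
["at(dock)", "have(k1)", "have(k3)", "open(d_bay_dock)", "open(d_hall_bay)"]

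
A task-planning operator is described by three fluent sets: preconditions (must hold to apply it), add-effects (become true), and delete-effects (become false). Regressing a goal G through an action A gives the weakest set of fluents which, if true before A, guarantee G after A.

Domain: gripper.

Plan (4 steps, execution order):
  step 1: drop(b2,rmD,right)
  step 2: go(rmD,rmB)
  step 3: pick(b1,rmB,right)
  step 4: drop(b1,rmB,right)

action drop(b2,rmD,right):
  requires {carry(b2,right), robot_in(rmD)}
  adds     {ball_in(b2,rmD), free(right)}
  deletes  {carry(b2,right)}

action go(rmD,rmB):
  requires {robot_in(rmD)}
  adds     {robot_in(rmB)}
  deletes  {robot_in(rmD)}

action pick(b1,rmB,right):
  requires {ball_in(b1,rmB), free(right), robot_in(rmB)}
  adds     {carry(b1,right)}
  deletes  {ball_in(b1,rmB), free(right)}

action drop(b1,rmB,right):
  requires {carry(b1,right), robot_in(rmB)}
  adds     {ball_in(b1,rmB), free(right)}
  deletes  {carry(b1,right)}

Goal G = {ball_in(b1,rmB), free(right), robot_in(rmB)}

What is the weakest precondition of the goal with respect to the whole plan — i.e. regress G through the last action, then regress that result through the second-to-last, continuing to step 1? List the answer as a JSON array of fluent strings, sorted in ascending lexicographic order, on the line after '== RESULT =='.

Regress step by step:
  through step 4 (drop(b1,rmB,right)): drop {ball_in(b1,rmB), free(right)}, keep {robot_in(rmB)}, require {carry(b1,right), robot_in(rmB)}
    → {carry(b1,right), robot_in(rmB)}
  through step 3 (pick(b1,rmB,right)): drop {carry(b1,right)}, keep {robot_in(rmB)}, require {ball_in(b1,rmB), free(right), robot_in(rmB)}
    → {ball_in(b1,rmB), free(right), robot_in(rmB)}
  through step 2 (go(rmD,rmB)): drop {robot_in(rmB)}, keep {ball_in(b1,rmB), free(right)}, require {robot_in(rmD)}
    → {ball_in(b1,rmB), free(right), robot_in(rmD)}
  through step 1 (drop(b2,rmD,right)): drop {free(right)}, keep {ball_in(b1,rmB), robot_in(rmD)}, require {carry(b2,right), robot_in(rmD)}
    → {ball_in(b1,rmB), carry(b2,right), robot_in(rmD)}

== RESULT ==
["ball_in(b1,rmB)", "carry(b2,right)", "robot_in(rmD)"]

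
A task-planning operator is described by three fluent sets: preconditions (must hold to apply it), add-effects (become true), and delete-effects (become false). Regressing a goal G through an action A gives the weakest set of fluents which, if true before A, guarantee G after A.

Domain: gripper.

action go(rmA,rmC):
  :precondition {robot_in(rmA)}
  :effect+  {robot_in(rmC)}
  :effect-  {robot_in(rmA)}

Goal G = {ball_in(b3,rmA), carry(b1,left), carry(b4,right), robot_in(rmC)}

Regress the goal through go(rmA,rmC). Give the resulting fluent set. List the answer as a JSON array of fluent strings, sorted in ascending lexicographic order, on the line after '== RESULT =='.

Regress:
  G ∩ del = {}  (empty — regression defined)
  G \ add = {ball_in(b3,rmA), carry(b1,left), carry(b4,right), robot_in(rmC)} \ {robot_in(rmC)} = {ball_in(b3,rmA), carry(b1,left), carry(b4,right)}
  ∪ pre   = {ball_in(b3,rmA), carry(b1,left), carry(b4,right)} ∪ {robot_in(rmA)}
          = {ball_in(b3,rmA), carry(b1,left), carry(b4,right), robot_in(rmA)}

== RESULT ==
["ball_in(b3,rmA)", "carry(b1,left)", "carry(b4,right)", "robot_in(rmA)"]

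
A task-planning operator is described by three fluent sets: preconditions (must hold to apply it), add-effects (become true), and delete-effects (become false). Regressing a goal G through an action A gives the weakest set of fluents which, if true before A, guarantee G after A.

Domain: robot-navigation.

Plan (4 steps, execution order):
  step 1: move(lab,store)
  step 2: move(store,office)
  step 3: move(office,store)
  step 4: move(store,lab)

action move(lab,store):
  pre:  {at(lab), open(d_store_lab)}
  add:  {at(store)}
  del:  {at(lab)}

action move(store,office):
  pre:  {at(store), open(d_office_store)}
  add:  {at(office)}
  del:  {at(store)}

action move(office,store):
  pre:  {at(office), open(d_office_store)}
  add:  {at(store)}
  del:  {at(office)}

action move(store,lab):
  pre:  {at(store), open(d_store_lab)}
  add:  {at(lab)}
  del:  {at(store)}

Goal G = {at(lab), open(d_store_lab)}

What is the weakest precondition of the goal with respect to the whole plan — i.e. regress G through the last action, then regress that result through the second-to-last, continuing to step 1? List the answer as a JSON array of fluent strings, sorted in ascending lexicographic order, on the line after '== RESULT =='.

Regress step by step:
  through step 4 (move(store,lab)): drop {at(lab)}, keep {open(d_store_lab)}, require {at(store), open(d_store_lab)}
    → {at(store), open(d_store_lab)}
  through step 3 (move(office,store)): drop {at(store)}, keep {open(d_store_lab)}, require {at(office), open(d_office_store)}
    → {at(office), open(d_office_store), open(d_store_lab)}
  through step 2 (move(store,office)): drop {at(office)}, keep {open(d_office_store), open(d_store_lab)}, require {at(store), open(d_office_store)}
    → {at(store), open(d_office_store), open(d_store_lab)}
  through step 1 (move(lab,store)): drop {at(store)}, keep {open(d_office_store), open(d_store_lab)}, require {at(lab), open(d_store_lab)}
    → {at(lab), open(d_office_store), open(d_store_lab)}

== RESULT ==
["at(lab)", "open(d_office_store)", "open(d_store_lab)"]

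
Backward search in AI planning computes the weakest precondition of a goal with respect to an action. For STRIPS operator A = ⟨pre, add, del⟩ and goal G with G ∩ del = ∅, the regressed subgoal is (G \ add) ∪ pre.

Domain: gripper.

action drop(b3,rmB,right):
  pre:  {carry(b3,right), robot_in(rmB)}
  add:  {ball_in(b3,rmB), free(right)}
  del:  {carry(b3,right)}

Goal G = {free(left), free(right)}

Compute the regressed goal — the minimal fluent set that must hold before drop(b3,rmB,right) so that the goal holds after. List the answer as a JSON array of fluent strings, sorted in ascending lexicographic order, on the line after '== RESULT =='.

Regress:
  G ∩ del = {}  (empty — regression defined)
  G \ add = {free(left), free(right)} \ {ball_in(b3,rmB), free(right)} = {free(left)}
  ∪ pre   = {free(left)} ∪ {carry(b3,right), robot_in(rmB)}
          = {carry(b3,right), free(left), robot_in(rmB)}

== RESULT ==
["carry(b3,right)", "free(left)", "robot_in(rmB)"]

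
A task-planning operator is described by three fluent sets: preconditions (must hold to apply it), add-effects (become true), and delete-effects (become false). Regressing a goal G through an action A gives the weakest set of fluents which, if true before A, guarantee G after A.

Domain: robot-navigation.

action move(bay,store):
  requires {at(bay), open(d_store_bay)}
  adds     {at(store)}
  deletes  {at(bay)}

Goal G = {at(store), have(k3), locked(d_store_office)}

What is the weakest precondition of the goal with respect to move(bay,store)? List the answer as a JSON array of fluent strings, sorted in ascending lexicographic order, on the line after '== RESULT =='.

Compute (G \ add) ∪ pre:
  G ∩ del = {}  (empty — regression defined)
  G \ add = {at(store), have(k3), locked(d_store_office)} \ {at(store)} = {have(k3), locked(d_store_office)}
  ∪ pre   = {have(k3), locked(d_store_office)} ∪ {at(bay), open(d_store_bay)}
          = {at(bay), have(k3), locked(d_store_office), open(d_store_bay)}

== RESULT ==
["at(bay)", "have(k3)", "locked(d_store_office)", "open(d_store_bay)"]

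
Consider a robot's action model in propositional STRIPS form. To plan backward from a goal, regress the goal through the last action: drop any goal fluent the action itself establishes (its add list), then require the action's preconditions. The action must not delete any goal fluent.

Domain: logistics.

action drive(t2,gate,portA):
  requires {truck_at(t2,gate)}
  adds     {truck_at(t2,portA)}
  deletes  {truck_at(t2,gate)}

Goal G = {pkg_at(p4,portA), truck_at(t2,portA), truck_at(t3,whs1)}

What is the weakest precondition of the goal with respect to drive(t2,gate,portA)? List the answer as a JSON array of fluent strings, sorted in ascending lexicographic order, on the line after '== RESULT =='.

Compute (G \ add) ∪ pre:
  G ∩ del = {}  (empty — regression defined)
  G \ add = {pkg_at(p4,portA), truck_at(t2,portA), truck_at(t3,whs1)} \ {truck_at(t2,portA)} = {pkg_at(p4,portA), truck_at(t3,whs1)}
  ∪ pre   = {pkg_at(p4,portA), truck_at(t3,whs1)} ∪ {truck_at(t2,gate)}
          = {pkg_at(p4,portA), truck_at(t2,gate), truck_at(t3,whs1)}

== RESULT ==
["pkg_at(p4,portA)", "truck_at(t2,gate)", "truck_at(t3,whs1)"]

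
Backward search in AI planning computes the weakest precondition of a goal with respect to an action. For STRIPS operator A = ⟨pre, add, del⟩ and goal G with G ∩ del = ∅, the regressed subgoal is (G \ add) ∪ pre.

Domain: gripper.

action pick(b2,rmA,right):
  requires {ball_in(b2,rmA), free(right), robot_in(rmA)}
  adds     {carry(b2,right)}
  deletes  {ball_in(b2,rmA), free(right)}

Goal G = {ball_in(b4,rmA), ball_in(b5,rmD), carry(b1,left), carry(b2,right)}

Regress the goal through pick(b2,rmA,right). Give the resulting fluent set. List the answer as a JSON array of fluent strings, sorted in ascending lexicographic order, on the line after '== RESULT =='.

Regress:
  G ∩ del = {}  (empty — regression defined)
  G \ add = {ball_in(b4,rmA), ball_in(b5,rmD), carry(b1,left), carry(b2,right)} \ {carry(b2,right)} = {ball_in(b4,rmA), ball_in(b5,rmD), carry(b1,left)}
  ∪ pre   = {ball_in(b4,rmA), ball_in(b5,rmD), carry(b1,left)} ∪ {ball_in(b2,rmA), free(right), robot_in(rmA)}
          = {ball_in(b2,rmA), ball_in(b4,rmA), ball_in(b5,rmD), carry(b1,left), free(right), robot_in(rmA)}

== RESULT ==
["ball_in(b2,rmA)", "ball_in(b4,rmA)", "ball_in(b5,rmD)", "carry(b1,left)", "free(right)", "robot_in(rmA)"]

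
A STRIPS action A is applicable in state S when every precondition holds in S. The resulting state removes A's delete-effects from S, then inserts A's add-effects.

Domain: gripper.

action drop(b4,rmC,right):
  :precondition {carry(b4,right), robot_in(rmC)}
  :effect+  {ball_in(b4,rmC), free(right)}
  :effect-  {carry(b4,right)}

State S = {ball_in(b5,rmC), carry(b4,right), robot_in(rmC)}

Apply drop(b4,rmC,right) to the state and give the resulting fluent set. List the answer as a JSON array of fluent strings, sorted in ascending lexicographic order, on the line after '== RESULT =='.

Progress:
  pre ⊆ S: {carry(b4,right), robot_in(rmC)} ⊆ S  — applicable
  S \ del = {ball_in(b5,rmC), robot_in(rmC)}
  ∪ add   = {ball_in(b4,rmC), ball_in(b5,rmC), free(right), robot_in(rmC)}

== RESULT ==
["ball_in(b4,rmC)", "ball_in(b5,rmC)", "free(right)", "robot_in(rmC)"]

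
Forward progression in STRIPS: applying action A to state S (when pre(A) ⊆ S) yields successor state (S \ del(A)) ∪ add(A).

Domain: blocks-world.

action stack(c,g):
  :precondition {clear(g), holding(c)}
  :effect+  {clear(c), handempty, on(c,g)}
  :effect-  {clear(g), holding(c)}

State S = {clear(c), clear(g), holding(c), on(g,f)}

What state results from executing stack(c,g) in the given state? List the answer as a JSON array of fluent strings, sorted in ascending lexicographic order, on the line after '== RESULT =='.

Progress:
  pre ⊆ S: {clear(g), holding(c)} ⊆ S  — applicable
  S \ del = {clear(c), on(g,f)}
  ∪ add   = {clear(c), handempty, on(c,g), on(g,f)}

== RESULT ==
["clear(c)", "handempty", "on(c,g)", "on(g,f)"]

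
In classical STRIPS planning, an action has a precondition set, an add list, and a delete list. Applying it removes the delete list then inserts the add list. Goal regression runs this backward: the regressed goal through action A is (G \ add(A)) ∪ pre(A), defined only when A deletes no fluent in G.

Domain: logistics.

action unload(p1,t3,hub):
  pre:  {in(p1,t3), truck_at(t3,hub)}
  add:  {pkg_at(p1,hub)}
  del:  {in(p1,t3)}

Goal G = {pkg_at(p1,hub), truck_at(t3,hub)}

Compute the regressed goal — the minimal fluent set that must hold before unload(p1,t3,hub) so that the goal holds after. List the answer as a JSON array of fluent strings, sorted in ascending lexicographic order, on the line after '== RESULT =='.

Compute (G \ add) ∪ pre:
  G ∩ del = {}  (empty — regression defined)
  G \ add = {pkg_at(p1,hub), truck_at(t3,hub)} \ {pkg_at(p1,hub)} = {truck_at(t3,hub)}
  ∪ pre   = {truck_at(t3,hub)} ∪ {in(p1,t3), truck_at(t3,hub)}
          = {in(p1,t3), truck_at(t3,hub)}

== RESULT ==
["in(p1,t3)", "truck_at(t3,hub)"]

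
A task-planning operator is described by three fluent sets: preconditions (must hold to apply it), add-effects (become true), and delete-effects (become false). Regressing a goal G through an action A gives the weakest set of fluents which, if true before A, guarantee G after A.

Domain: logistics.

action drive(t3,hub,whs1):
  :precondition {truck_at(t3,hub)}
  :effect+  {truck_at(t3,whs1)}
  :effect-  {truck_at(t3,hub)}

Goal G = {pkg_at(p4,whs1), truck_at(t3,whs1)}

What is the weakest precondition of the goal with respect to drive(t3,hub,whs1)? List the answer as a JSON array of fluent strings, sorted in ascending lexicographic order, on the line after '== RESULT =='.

Regress:
  G ∩ del = {}  (empty — regression defined)
  G \ add = {pkg_at(p4,whs1), truck_at(t3,whs1)} \ {truck_at(t3,whs1)} = {pkg_at(p4,whs1)}
  ∪ pre   = {pkg_at(p4,whs1)} ∪ {truck_at(t3,hub)}
          = {pkg_at(p4,whs1), truck_at(t3,hub)}

== RESULT ==
["pkg_at(p4,whs1)", "truck_at(t3,hub)"]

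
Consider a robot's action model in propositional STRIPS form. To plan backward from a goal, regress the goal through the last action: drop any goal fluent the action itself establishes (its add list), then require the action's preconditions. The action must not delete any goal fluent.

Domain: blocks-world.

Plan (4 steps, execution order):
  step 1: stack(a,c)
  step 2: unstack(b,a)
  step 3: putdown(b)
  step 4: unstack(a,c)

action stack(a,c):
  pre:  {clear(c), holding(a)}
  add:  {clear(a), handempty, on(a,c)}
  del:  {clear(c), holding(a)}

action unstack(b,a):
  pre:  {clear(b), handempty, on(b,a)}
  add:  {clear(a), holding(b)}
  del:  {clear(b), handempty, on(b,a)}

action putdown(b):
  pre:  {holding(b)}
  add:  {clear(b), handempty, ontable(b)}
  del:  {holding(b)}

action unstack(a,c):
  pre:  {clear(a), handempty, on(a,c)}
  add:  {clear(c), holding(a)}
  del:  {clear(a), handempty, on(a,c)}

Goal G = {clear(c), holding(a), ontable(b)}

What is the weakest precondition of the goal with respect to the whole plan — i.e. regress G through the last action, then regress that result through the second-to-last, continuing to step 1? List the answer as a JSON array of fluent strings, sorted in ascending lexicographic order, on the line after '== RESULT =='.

Regress step by step:
  through step 4 (unstack(a,c)): drop {clear(c), holding(a)}, keep {ontable(b)}, require {clear(a), handempty, on(a,c)}
    → {clear(a), handempty, on(a,c), ontable(b)}
  through step 3 (putdown(b)): drop {handempty, ontable(b)}, keep {clear(a), on(a,c)}, require {holding(b)}
    → {clear(a), holding(b), on(a,c)}
  through step 2 (unstack(b,a)): drop {clear(a), holding(b)}, keep {on(a,c)}, require {clear(b), handempty, on(b,a)}
    → {clear(b), handempty, on(a,c), on(b,a)}
  through step 1 (stack(a,c)): drop {handempty, on(a,c)}, keep {clear(b), on(b,a)}, require {clear(c), holding(a)}
    → {clear(b), clear(c), holding(a), on(b,a)}

== RESULT ==
["clear(b)", "clear(c)", "holding(a)", "on(b,a)"]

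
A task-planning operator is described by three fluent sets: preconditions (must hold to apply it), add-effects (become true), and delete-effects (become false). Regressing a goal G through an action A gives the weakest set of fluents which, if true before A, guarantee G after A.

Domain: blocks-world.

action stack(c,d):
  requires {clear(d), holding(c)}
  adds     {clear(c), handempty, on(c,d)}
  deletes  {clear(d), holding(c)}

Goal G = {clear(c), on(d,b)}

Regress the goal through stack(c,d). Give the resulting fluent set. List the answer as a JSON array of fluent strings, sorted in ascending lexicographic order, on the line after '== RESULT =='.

Regress:
  G ∩ del = {}  (empty — regression defined)
  G \ add = {clear(c), on(d,b)} \ {clear(c), handempty, on(c,d)} = {on(d,b)}
  ∪ pre   = {on(d,b)} ∪ {clear(d), holding(c)}
          = {clear(d), holding(c), on(d,b)}

== RESULT ==
["clear(d)", "holding(c)", "on(d,b)"]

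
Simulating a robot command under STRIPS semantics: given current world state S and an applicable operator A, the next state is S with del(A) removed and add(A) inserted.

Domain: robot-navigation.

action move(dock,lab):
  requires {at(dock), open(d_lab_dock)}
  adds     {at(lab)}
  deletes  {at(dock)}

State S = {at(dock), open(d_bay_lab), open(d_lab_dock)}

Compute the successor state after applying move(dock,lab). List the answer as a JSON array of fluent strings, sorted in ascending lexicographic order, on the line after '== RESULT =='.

Compute (S \ del) ∪ add:
  pre ⊆ S: {at(dock), open(d_lab_dock)} ⊆ S  — applicable
  S \ del = {open(d_bay_lab), open(d_lab_dock)}
  ∪ add   = {at(lab), open(d_bay_lab), open(d_lab_dock)}

== RESULT ==
["at(lab)", "open(d_bay_lab)", "open(d_lab_dock)"]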